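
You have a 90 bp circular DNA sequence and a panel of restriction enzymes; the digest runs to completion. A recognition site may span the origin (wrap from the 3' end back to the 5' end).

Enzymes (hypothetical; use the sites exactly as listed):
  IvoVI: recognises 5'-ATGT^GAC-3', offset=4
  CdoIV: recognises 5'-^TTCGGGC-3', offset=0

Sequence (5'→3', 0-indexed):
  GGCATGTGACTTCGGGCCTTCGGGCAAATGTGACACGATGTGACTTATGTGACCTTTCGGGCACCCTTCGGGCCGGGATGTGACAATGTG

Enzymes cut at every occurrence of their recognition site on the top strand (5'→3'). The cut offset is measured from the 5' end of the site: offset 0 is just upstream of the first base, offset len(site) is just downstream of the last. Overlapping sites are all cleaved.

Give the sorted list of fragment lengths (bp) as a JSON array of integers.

Scan for sites:
  IvoVI ATGTGAC/4: at [3, 27, 37, 46, 77] ⇒ [7, 31, 41, 50, 81]
  CdoIV TTCGGGC/0: at [10, 18, 55, 66] ⇒ [10, 18, 55, 66]

Pooled cuts: [7, 10, 18, 31, 41, 50, 55, 66, 81]

Fragment lengths:
  7→10: 3 bp
  10→18: 8 bp
  18→31: 13 bp
  31→41: 10 bp
  41→50: 9 bp
  50→55: 5 bp
  55→66: 11 bp
  66→81: 15 bp
  81→7 (wrap): 90-81+7 = 16 bp

[3,5,8,9,10,11,13,15,16]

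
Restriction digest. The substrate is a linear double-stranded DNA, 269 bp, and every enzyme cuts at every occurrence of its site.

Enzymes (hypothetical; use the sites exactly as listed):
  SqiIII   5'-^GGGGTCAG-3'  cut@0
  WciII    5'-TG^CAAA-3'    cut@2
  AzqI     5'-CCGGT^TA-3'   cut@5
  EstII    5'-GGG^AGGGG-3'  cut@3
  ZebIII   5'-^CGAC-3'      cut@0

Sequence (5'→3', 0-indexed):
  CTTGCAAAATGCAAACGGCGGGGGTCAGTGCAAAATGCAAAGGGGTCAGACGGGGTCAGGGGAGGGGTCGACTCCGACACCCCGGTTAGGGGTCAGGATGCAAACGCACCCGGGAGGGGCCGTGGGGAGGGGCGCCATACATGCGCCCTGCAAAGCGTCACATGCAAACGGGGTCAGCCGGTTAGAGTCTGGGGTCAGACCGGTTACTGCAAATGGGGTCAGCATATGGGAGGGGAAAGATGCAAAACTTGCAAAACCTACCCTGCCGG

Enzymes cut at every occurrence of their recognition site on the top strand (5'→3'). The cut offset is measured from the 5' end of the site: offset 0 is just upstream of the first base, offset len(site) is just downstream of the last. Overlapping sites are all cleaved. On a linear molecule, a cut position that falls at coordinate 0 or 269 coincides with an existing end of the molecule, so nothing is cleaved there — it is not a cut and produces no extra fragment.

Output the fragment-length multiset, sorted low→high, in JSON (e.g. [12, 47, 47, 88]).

Scan for sites:
  SqiIII GGGGTCAG/0: at [20, 41, 51, 88, 169, 190, 214] ⇒ [20, 41, 51, 88, 169, 190, 214]
  WciII TGCAAA/2: at [2, 9, 28, 35, 98, 148, 162, 207, 240, 249] ⇒ [4, 11, 30, 37, 100, 150, 164, 209, 242, 251]
  AzqI CCGGTTA/5: at [81, 177, 199] ⇒ [86, 182, 204]
  EstII GGGAGGGG/3: at [59, 111, 124, 227] ⇒ [62, 114, 127, 230]
  ZebIII CGAC/0: at [68, 74] ⇒ [68, 74]

All cut coordinates (distinct, sorted): [4, 11, 20, 30, 37, 41, 51, 62, 68, 74, 86, 88, 100, 114, 127, 150, 164, 169, 182, 190, 204, 209, 214, 230, 242, 251]

Fragment lengths:
  [0,4): 4 bp
  [4,11): 7 bp
  [11,20): 9 bp
  [20,30): 10 bp
  [30,37): 7 bp
  [37,41): 4 bp
  [41,51): 10 bp
  [51,62): 11 bp
  [62,68): 6 bp
  [68,74): 6 bp
  [74,86): 12 bp
  [86,88): 2 bp
  [88,100): 12 bp
  [100,114): 14 bp
  [114,127): 13 bp
  [127,150): 23 bp
  [150,164): 14 bp
  [164,169): 5 bp
  [169,182): 13 bp
  [182,190): 8 bp
  [190,204): 14 bp
  [204,209): 5 bp
  [209,214): 5 bp
  [214,230): 16 bp
  [230,242): 12 bp
  [242,251): 9 bp
  [251,269): 18 bp

[2,4,4,5,5,5,6,6,7,7,8,9,9,10,10,11,12,12,12,13,13,14,14,14,16,18,23]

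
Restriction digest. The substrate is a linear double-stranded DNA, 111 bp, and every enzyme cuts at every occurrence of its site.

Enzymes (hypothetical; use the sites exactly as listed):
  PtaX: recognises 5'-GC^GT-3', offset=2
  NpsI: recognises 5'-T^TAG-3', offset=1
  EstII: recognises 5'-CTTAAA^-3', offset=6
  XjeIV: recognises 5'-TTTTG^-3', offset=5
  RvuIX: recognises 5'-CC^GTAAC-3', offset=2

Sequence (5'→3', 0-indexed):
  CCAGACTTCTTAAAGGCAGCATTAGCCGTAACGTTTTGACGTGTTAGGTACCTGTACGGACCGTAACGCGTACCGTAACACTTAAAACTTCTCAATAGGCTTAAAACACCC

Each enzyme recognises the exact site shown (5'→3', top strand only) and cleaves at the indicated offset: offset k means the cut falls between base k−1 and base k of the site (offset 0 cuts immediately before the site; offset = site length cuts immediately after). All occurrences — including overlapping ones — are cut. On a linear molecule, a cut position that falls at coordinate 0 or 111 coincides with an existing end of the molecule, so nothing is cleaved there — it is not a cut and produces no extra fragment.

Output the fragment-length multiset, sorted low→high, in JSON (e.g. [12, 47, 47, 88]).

[5,5,6,6,7,8,11,12,14,18,19]

Site scan:
  PtaX (GCGT, off=2): starts [67] → cuts [69]
  NpsI (TTAG, off=1): starts [21, 43] → cuts [22, 44]
  EstII (CTTAAA, off=6): starts [8, 80, 99] → cuts [14, 86, 105]
  XjeIV (TTTTG, off=5): starts [33] → cuts [38]
  RvuIX (CCGTAAC, off=2): starts [25, 60, 72] → cuts [27, 62, 74]

All cut coordinates (distinct, sorted): [14, 22, 27, 38, 44, 62, 69, 74, 86, 105]

Fragment lengths:
  [0,14): 14 bp
  [14,22): 8 bp
  [22,27): 5 bp
  [27,38): 11 bp
  [38,44): 6 bp
  [44,62): 18 bp
  [62,69): 7 bp
  [69,74): 5 bp
  [74,86): 12 bp
  [86,105): 19 bp
  [105,111): 6 bp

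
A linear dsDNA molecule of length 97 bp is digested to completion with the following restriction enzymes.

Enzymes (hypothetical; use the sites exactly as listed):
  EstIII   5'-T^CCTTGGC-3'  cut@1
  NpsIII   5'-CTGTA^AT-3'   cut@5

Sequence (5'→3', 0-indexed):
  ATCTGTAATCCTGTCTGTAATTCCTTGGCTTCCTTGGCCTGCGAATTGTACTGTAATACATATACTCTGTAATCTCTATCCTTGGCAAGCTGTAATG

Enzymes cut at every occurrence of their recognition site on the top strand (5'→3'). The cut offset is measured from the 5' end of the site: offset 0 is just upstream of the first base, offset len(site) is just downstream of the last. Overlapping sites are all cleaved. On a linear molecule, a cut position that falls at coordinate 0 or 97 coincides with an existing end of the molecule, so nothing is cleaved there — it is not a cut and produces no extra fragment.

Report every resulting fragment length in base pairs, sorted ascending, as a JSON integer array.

[3,3,7,8,9,12,15,16,24]

Scan for sites:
  EstIII TCCTTGGC/1: at [21, 30, 78] ⇒ [22, 31, 79]
  NpsIII CTGTAAT/5: at [2, 14, 50, 66, 89] ⇒ [7, 19, 55, 71, 94]

Pooled cuts: [7, 19, 22, 31, 55, 71, 79, 94]

Fragment lengths:
  [0,7): 7 bp
  [7,19): 12 bp
  [19,22): 3 bp
  [22,31): 9 bp
  [31,55): 24 bp
  [55,71): 16 bp
  [71,79): 8 bp
  [79,94): 15 bp
  [94,97): 3 bp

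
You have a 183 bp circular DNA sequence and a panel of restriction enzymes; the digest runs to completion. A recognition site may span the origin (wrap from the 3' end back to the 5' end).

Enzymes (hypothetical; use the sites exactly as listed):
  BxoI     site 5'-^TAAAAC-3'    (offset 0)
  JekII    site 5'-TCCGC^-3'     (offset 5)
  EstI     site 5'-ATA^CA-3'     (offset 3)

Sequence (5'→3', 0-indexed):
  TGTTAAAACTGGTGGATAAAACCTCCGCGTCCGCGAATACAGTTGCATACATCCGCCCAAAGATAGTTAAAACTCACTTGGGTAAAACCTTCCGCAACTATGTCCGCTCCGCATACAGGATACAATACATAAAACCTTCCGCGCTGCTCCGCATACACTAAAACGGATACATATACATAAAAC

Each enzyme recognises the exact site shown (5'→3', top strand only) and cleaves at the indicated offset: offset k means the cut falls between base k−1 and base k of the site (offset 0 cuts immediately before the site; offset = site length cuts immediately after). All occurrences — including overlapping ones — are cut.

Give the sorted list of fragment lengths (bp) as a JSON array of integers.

Site scan:
  BxoI (TAAAAC, off=0): starts [3, 16, 67, 82, 129, 158, 177] → cuts [3, 16, 67, 82, 129, 158, 177]
  JekII (TCCGC, off=5): starts [23, 29, 51, 90, 102, 107, 137, 147] → cuts [28, 34, 56, 95, 107, 112, 142, 152]
  EstI (ATACA, off=3): starts [36, 46, 112, 119, 124, 152, 166, 172] → cuts [39, 49, 115, 122, 127, 155, 169, 175]

All cut coordinates (distinct, sorted): [3, 16, 28, 34, 39, 49, 56, 67, 82, 95, 107, 112, 115, 122, 127, 129, 142, 152, 155, 158, 169, 175, 177]

Fragments:
  3→16: 13 bp
  16→28: 12 bp
  28→34: 6 bp
  34→39: 5 bp
  39→49: 10 bp
  49→56: 7 bp
  56→67: 11 bp
  67→82: 15 bp
  82→95: 13 bp
  95→107: 12 bp
  107→112: 5 bp
  112→115: 3 bp
  115→122: 7 bp
  122→127: 5 bp
  127→129: 2 bp
  129→142: 13 bp
  142→152: 10 bp
  152→155: 3 bp
  155→158: 3 bp
  158→169: 11 bp
  169→175: 6 bp
  175→177: 2 bp
  177→3 (wrap): 183-177+3 = 9 bp

[2,2,3,3,3,5,5,5,6,6,7,7,9,10,10,11,11,12,12,13,13,13,15]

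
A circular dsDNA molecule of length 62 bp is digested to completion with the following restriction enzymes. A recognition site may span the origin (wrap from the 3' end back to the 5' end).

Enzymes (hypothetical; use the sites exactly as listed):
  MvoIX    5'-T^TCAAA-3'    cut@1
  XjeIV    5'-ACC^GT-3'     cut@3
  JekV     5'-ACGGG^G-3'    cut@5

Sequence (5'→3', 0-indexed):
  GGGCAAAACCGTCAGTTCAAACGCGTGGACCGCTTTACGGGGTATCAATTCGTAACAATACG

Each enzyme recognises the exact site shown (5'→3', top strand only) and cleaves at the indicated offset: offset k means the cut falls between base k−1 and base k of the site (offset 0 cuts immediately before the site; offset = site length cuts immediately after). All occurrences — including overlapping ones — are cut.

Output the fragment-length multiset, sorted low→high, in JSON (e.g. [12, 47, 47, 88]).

Scan for sites:
  MvoIX TTCAAA/1: at [15] ⇒ [16]
  XjeIV ACCGT/3: at [7] ⇒ [10]
  JekV ACGGGG/5: at [36, 59] ⇒ [2, 41]

Pooled cuts: [2, 10, 16, 41]

Fragment lengths:
  2→10: 8 bp
  10→16: 6 bp
  16→41: 25 bp
  41→2 (wrap): 62-41+2 = 23 bp

[6,8,23,25]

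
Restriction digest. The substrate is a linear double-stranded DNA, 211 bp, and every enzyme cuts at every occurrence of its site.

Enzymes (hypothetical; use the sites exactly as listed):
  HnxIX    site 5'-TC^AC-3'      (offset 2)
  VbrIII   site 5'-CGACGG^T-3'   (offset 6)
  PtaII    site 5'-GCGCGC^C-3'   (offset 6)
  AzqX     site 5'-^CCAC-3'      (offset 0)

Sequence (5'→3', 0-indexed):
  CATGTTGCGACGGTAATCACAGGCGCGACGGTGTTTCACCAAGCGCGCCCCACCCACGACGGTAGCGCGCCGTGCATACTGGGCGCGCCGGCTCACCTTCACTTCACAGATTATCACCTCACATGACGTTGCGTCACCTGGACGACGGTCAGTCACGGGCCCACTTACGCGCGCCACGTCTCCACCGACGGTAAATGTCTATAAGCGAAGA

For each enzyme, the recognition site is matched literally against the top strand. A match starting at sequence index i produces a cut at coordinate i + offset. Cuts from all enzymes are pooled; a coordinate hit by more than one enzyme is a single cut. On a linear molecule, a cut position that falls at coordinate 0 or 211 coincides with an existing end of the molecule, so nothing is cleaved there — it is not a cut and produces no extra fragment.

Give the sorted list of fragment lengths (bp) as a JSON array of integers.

[1,1,4,5,5,5,6,6,6,6,6,7,8,9,10,10,11,13,13,13,13,15,18,20]

Scan for sites:
  HnxIX (TCAC, off=2): starts [16, 35, 92, 98, 103, 113, 118, 133, 152] → cuts [18, 37, 94, 100, 105, 115, 120, 135, 154]
  VbrIII (CGACGGT, off=6): starts [7, 25, 56, 142, 185] → cuts [13, 31, 62, 148, 191]
  PtaII (GCGCGCC, off=6): starts [42, 64, 82, 168] → cuts [48, 70, 88, 174]
  AzqX (CCAC, off=0): starts [49, 53, 160, 173, 181] → cuts [49, 53, 160, 173, 181]

All cut coordinates (distinct, sorted): [13, 18, 31, 37, 48, 49, 53, 62, 70, 88, 94, 100, 105, 115, 120, 135, 148, 154, 160, 173, 174, 181, 191]

Fragments:
  [0,13): 13 bp
  [13,18): 5 bp
  [18,31): 13 bp
  [31,37): 6 bp
  [37,48): 11 bp
  [48,49): 1 bp
  [49,53): 4 bp
  [53,62): 9 bp
  [62,70): 8 bp
  [70,88): 18 bp
  [88,94): 6 bp
  [94,100): 6 bp
  [100,105): 5 bp
  [105,115): 10 bp
  [115,120): 5 bp
  [120,135): 15 bp
  [135,148): 13 bp
  [148,154): 6 bp
  [154,160): 6 bp
  [160,173): 13 bp
  [173,174): 1 bp
  [174,181): 7 bp
  [181,191): 10 bp
  [191,211): 20 bp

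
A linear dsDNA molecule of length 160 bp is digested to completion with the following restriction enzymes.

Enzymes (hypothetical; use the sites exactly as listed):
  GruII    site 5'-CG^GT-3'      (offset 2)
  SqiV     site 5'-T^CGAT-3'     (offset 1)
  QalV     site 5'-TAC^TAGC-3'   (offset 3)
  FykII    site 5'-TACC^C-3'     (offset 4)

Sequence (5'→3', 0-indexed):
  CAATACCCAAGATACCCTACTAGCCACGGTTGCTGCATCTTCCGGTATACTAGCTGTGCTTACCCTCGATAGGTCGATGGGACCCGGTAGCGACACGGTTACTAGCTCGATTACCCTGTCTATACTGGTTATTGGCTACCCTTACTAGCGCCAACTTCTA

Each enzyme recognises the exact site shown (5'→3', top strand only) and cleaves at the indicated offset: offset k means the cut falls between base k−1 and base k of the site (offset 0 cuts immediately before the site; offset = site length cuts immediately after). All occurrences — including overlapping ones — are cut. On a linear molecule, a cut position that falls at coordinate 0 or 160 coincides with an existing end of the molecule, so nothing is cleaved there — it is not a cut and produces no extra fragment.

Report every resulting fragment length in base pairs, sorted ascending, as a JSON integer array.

Site scan:
  GruII CGGT/2: at [26, 42, 84, 95] ⇒ [28, 44, 86, 97]
  SqiV TCGAT/1: at [65, 73, 106] ⇒ [66, 74, 107]
  QalV TACTAGC/3: at [17, 47, 99, 142] ⇒ [20, 50, 102, 145]
  FykII TACCC/4: at [3, 12, 60, 111, 136] ⇒ [7, 16, 64, 115, 140]

All cut coordinates (distinct, sorted): [7, 16, 20, 28, 44, 50, 64, 66, 74, 86, 97, 102, 107, 115, 140, 145]

Fragments:
  [0,7): 7 bp
  [7,16): 9 bp
  [16,20): 4 bp
  [20,28): 8 bp
  [28,44): 16 bp
  [44,50): 6 bp
  [50,64): 14 bp
  [64,66): 2 bp
  [66,74): 8 bp
  [74,86): 12 bp
  [86,97): 11 bp
  [97,102): 5 bp
  [102,107): 5 bp
  [107,115): 8 bp
  [115,140): 25 bp
  [140,145): 5 bp
  [145,160): 15 bp

[2,4,5,5,5,6,7,8,8,8,9,11,12,14,15,16,25]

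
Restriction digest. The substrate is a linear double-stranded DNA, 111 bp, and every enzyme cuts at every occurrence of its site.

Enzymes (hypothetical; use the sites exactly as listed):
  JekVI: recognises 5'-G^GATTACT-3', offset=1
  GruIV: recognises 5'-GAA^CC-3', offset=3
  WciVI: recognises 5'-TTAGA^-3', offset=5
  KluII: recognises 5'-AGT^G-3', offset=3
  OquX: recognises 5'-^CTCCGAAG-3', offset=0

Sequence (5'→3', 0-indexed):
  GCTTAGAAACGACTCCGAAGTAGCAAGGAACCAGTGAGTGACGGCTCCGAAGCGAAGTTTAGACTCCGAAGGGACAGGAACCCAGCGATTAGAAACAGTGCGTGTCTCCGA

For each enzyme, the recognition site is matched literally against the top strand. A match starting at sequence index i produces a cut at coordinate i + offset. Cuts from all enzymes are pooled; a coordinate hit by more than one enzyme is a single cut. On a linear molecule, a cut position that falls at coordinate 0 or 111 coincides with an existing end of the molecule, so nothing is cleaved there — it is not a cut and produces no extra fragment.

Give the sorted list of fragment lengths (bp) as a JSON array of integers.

Per-enzyme occurrences:
  JekVI (GGATTACT, off=1): no sites
  GruIV (GAACC, off=3): starts [27, 77] → cuts [30, 80]
  WciVI (TTAGA, off=5): starts [2, 58, 88] → cuts [7, 63, 93]
  KluII (AGTG, off=3): starts [32, 36, 96] → cuts [35, 39, 99]
  OquX (CTCCGAAG, off=0): starts [12, 44, 63] → cuts [12, 44, 63]

Pooled cuts: [7, 12, 30, 35, 39, 44, 63, 80, 93, 99]

Fragment lengths:
  [0,7): 7 bp
  [7,12): 5 bp
  [12,30): 18 bp
  [30,35): 5 bp
  [35,39): 4 bp
  [39,44): 5 bp
  [44,63): 19 bp
  [63,80): 17 bp
  [80,93): 13 bp
  [93,99): 6 bp
  [99,111): 12 bp

[4,5,5,5,6,7,12,13,17,18,19]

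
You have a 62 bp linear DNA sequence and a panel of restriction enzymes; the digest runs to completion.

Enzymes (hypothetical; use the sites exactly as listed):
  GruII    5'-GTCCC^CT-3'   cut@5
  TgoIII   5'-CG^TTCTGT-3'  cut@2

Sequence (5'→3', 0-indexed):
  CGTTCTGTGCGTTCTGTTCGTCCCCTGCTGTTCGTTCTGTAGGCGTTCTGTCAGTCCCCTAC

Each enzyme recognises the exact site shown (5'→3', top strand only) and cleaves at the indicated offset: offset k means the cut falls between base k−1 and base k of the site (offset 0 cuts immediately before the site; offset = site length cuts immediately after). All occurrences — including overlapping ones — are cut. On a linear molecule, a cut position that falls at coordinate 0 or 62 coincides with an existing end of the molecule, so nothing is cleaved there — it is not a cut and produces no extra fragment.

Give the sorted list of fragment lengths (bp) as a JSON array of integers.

Per-enzyme occurrences:
  GruII GTCCCCT/5: at [19, 53] ⇒ [24, 58]
  TgoIII CGTTCTGT/2: at [0, 9, 32, 43] ⇒ [2, 11, 34, 45]

Pooled cuts: [2, 11, 24, 34, 45, 58]

Fragment lengths:
  [0,2): 2 bp
  [2,11): 9 bp
  [11,24): 13 bp
  [24,34): 10 bp
  [34,45): 11 bp
  [45,58): 13 bp
  [58,62): 4 bp

[2,4,9,10,11,13,13]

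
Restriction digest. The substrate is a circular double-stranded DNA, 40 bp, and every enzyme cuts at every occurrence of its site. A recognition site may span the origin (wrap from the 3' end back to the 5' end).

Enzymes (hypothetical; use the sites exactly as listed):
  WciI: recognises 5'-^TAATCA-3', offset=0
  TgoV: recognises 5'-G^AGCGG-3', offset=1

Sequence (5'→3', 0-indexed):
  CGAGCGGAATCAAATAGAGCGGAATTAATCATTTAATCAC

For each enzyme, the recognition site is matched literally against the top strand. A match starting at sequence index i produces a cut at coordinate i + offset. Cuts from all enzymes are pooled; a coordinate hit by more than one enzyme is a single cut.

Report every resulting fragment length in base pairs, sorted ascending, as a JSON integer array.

[8,8,9,15]

Site scan:
  WciI TAATCA/0: at [25, 33] ⇒ [25, 33]
  TgoV GAGCGG/1: at [1, 16] ⇒ [2, 17]

Pooled cuts: [2, 17, 25, 33]

Fragments:
  2→17: 15 bp
  17→25: 8 bp
  25→33: 8 bp
  33→2 (wrap): 40-33+2 = 9 bp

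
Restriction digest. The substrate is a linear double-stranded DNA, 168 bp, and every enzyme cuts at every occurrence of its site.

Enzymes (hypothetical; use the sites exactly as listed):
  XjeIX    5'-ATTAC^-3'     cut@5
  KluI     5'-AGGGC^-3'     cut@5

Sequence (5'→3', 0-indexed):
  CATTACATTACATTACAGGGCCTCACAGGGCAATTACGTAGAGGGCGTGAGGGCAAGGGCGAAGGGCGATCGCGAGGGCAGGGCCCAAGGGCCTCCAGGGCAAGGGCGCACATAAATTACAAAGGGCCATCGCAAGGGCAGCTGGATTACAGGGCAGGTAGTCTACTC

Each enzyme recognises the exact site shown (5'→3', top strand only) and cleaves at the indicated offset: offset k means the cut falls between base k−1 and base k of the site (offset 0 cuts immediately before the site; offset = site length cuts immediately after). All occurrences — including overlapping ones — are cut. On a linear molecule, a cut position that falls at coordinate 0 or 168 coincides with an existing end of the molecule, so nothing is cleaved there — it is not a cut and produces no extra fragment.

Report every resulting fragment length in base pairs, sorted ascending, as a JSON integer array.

[5,5,5,5,5,6,6,6,6,7,7,8,8,9,9,10,11,12,12,13,13]

Scan for sites:
  XjeIX ATTAC/5: at [1, 6, 11, 32, 115, 145] ⇒ [6, 11, 16, 37, 120, 150]
  KluI AGGGC/5: at [16, 26, 41, 49, 55, 62, 74, 79, 87, 96, 102, 122, 134, 150] ⇒ [21, 31, 46, 54, 60, 67, 79, 84, 92, 101, 107, 127, 139, 155]

All cut coordinates (distinct, sorted): [6, 11, 16, 21, 31, 37, 46, 54, 60, 67, 79, 84, 92, 101, 107, 120, 127, 139, 150, 155]

Fragments:
  [0,6): 6 bp
  [6,11): 5 bp
  [11,16): 5 bp
  [16,21): 5 bp
  [21,31): 10 bp
  [31,37): 6 bp
  [37,46): 9 bp
  [46,54): 8 bp
  [54,60): 6 bp
  [60,67): 7 bp
  [67,79): 12 bp
  [79,84): 5 bp
  [84,92): 8 bp
  [92,101): 9 bp
  [101,107): 6 bp
  [107,120): 13 bp
  [120,127): 7 bp
  [127,139): 12 bp
  [139,150): 11 bp
  [150,155): 5 bp
  [155,168): 13 bp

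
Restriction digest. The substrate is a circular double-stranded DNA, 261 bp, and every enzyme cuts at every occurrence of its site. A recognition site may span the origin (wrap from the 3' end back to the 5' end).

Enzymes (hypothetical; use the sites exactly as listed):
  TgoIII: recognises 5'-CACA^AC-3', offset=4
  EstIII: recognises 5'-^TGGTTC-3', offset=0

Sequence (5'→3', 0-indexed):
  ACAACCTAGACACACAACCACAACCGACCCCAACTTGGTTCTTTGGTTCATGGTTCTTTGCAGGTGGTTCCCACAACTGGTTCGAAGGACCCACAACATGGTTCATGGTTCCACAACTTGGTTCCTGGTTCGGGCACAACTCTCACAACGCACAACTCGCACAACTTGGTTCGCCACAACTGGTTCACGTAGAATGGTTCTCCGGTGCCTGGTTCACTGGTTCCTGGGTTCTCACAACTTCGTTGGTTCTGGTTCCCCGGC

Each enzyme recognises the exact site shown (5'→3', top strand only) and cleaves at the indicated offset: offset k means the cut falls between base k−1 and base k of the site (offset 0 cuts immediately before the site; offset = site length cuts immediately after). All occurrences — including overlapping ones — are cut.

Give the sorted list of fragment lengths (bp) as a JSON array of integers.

[2,2,3,3,3,6,6,7,7,7,7,7,8,8,9,9,10,11,12,13,13,13,14,14,15,15,18,19]

Site scan:
  TgoIII (CACAAC, off=4): starts [12, 18, 71, 91, 111, 134, 143, 150, 159, 174, 232, 260] → cuts [3, 16, 22, 75, 95, 115, 138, 147, 154, 163, 178, 236]
  EstIII (TGGTTC, off=0): starts [35, 43, 50, 64, 77, 98, 105, 118, 125, 166, 180, 194, 209, 217, 243, 249] → cuts [35, 43, 50, 64, 77, 98, 105, 118, 125, 166, 180, 194, 209, 217, 243, 249]

All cut coordinates (distinct, sorted): [3, 16, 22, 35, 43, 50, 64, 75, 77, 95, 98, 105, 115, 118, 125, 138, 147, 154, 163, 166, 178, 180, 194, 209, 217, 236, 243, 249]

Fragment lengths:
  3→16: 13 bp
  16→22: 6 bp
  22→35: 13 bp
  35→43: 8 bp
  43→50: 7 bp
  50→64: 14 bp
  64→75: 11 bp
  75→77: 2 bp
  77→95: 18 bp
  95→98: 3 bp
  98→105: 7 bp
  105→115: 10 bp
  115→118: 3 bp
  118→125: 7 bp
  125→138: 13 bp
  138→147: 9 bp
  147→154: 7 bp
  154→163: 9 bp
  163→166: 3 bp
  166→178: 12 bp
  178→180: 2 bp
  180→194: 14 bp
  194→209: 15 bp
  209→217: 8 bp
  217→236: 19 bp
  236→243: 7 bp
  243→249: 6 bp
  249→3 (wrap): 261-249+3 = 15 bp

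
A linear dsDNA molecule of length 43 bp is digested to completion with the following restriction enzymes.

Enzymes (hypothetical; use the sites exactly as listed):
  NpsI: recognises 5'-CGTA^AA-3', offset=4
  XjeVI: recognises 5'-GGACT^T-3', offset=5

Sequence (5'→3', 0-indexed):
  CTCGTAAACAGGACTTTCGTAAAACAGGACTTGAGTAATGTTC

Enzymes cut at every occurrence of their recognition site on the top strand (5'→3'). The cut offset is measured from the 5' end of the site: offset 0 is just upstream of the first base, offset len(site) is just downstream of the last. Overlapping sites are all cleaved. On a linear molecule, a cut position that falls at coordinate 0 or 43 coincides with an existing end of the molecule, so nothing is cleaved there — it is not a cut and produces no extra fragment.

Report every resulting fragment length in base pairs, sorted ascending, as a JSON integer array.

Site scan:
  NpsI CGTAAA/4: at [2, 17] ⇒ [6, 21]
  XjeVI GGACTT/5: at [10, 26] ⇒ [15, 31]

Pooled cuts: [6, 15, 21, 31]

Fragments:
  [0,6): 6 bp
  [6,15): 9 bp
  [15,21): 6 bp
  [21,31): 10 bp
  [31,43): 12 bp

[6,6,9,10,12]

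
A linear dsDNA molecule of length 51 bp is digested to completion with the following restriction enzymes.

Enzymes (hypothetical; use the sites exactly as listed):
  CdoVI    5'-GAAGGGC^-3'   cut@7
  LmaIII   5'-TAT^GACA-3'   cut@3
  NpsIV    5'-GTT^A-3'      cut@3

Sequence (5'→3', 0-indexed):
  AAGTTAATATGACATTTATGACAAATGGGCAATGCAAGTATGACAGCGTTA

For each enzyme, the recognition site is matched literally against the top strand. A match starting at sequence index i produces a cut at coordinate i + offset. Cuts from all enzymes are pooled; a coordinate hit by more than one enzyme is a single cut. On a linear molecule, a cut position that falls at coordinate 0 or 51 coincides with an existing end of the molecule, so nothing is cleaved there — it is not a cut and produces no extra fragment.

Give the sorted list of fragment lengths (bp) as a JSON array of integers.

[1,5,5,9,9,22]

Site scan:
  CdoVI (GAAGGGC, off=7): no sites
  LmaIII TATGACA/3: at [7, 16, 38] ⇒ [10, 19, 41]
  NpsIV GTTA/3: at [2, 47] ⇒ [5, 50]

Pooled cuts: [5, 10, 19, 41, 50]

Fragments:
  [0,5): 5 bp
  [5,10): 5 bp
  [10,19): 9 bp
  [19,41): 22 bp
  [41,50): 9 bp
  [50,51): 1 bp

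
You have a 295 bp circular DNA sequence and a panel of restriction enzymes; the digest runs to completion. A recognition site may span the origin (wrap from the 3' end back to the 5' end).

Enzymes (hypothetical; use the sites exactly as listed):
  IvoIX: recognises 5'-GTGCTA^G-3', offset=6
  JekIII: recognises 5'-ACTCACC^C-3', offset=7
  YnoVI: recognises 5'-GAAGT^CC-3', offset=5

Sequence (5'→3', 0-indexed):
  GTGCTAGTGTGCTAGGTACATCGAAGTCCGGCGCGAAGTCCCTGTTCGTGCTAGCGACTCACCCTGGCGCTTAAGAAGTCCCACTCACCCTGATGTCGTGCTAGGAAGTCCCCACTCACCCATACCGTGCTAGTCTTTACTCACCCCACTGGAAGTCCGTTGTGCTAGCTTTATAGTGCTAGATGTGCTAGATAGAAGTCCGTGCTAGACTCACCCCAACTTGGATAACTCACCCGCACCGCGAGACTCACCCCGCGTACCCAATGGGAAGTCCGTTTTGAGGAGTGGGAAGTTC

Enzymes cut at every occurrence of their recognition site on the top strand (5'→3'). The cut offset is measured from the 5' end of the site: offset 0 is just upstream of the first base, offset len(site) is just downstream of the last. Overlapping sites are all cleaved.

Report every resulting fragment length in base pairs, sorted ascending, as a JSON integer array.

Site scan:
  IvoIX GTGCTAG/6: at [0, 8, 47, 97, 126, 161, 175, 184, 201] ⇒ [6, 14, 53, 103, 132, 167, 181, 190, 207]
  JekIII ACTCACCC/7: at [56, 82, 113, 138, 208, 227, 245] ⇒ [63, 89, 120, 145, 215, 234, 252]
  YnoVI GAAGTCC/5: at [22, 34, 74, 104, 151, 194, 267] ⇒ [27, 39, 79, 109, 156, 199, 272]

Pooled cuts: [6, 14, 27, 39, 53, 63, 79, 89, 103, 109, 120, 132, 145, 156, 167, 181, 190, 199, 207, 215, 234, 252, 272]

Fragment lengths:
  6→14: 8 bp
  14→27: 13 bp
  27→39: 12 bp
  39→53: 14 bp
  53→63: 10 bp
  63→79: 16 bp
  79→89: 10 bp
  89→103: 14 bp
  103→109: 6 bp
  109→120: 11 bp
  120→132: 12 bp
  132→145: 13 bp
  145→156: 11 bp
  156→167: 11 bp
  167→181: 14 bp
  181→190: 9 bp
  190→199: 9 bp
  199→207: 8 bp
  207→215: 8 bp
  215→234: 19 bp
  234→252: 18 bp
  252→272: 20 bp
  272→6 (wrap): 295-272+6 = 29 bp

[6,8,8,8,9,9,10,10,11,11,11,12,12,13,13,14,14,14,16,18,19,20,29]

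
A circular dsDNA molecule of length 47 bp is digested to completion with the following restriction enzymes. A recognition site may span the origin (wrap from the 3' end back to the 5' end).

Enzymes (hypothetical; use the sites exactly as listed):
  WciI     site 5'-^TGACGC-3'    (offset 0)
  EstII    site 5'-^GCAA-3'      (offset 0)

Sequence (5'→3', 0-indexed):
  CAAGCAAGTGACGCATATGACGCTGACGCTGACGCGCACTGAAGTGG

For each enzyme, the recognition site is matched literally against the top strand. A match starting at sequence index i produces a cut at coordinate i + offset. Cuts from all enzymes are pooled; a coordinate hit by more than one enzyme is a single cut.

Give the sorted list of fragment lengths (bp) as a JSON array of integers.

[4,5,6,6,9,17]

Scan for sites:
  WciI TGACGC/0: at [8, 17, 23, 29] ⇒ [8, 17, 23, 29]
  EstII GCAA/0: at [3, 46] ⇒ [3, 46]

Pooled cuts: [3, 8, 17, 23, 29, 46]

Fragments:
  3→8: 5 bp
  8→17: 9 bp
  17→23: 6 bp
  23→29: 6 bp
  29→46: 17 bp
  46→3 (wrap): 47-46+3 = 4 bp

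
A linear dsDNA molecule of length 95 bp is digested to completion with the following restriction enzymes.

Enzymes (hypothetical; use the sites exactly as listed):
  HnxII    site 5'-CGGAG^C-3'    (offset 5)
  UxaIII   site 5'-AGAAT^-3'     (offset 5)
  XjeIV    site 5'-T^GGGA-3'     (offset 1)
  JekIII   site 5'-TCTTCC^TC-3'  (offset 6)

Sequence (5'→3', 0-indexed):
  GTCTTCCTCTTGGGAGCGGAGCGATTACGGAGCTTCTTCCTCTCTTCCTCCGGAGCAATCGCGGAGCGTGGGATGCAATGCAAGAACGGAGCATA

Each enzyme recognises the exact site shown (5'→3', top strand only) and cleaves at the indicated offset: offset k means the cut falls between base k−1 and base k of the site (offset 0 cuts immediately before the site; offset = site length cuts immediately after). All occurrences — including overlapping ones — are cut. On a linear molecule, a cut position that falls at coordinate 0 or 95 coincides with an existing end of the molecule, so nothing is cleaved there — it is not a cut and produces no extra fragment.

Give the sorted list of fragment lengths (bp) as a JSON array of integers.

Scan for sites:
  HnxII (CGGAGC, off=5): starts [16, 27, 50, 61, 86] → cuts [21, 32, 55, 66, 91]
  UxaIII (AGAAT, off=5): no sites
  XjeIV (TGGGA, off=1): starts [10, 68] → cuts [11, 69]
  JekIII (TCTTCCTC, off=6): starts [1, 34, 42] → cuts [7, 40, 48]

Pooled cuts: [7, 11, 21, 32, 40, 48, 55, 66, 69, 91]

Fragments:
  [0,7): 7 bp
  [7,11): 4 bp
  [11,21): 10 bp
  [21,32): 11 bp
  [32,40): 8 bp
  [40,48): 8 bp
  [48,55): 7 bp
  [55,66): 11 bp
  [66,69): 3 bp
  [69,91): 22 bp
  [91,95): 4 bp

[3,4,4,7,7,8,8,10,11,11,22]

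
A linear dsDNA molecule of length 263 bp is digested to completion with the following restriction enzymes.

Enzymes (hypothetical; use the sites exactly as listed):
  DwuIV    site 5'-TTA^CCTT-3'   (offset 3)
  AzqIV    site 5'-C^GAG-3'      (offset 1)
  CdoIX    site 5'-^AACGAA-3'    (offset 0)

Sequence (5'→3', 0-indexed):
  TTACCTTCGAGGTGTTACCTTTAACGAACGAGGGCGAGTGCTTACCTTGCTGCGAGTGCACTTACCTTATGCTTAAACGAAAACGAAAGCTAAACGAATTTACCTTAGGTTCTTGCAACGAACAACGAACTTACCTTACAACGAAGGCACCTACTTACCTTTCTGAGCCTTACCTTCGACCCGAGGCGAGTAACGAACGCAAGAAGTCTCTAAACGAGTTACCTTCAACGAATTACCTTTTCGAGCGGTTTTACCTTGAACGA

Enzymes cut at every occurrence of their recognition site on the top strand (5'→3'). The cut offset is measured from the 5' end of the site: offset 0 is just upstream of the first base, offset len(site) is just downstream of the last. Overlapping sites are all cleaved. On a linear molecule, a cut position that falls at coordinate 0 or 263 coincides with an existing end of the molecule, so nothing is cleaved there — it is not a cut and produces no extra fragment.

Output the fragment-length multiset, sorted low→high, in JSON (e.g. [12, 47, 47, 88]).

Scan for sites:
  DwuIV TTACCTT/3: at [0, 14, 41, 61, 99, 130, 154, 169, 218, 232, 250] ⇒ [3, 17, 44, 64, 102, 133, 157, 172, 221, 235, 253]
  AzqIV CGAG/1: at [7, 28, 34, 52, 181, 186, 214, 241] ⇒ [8, 29, 35, 53, 182, 187, 215, 242]
  CdoIX AACGAA/0: at [22, 75, 81, 92, 116, 123, 139, 191, 226] ⇒ [22, 75, 81, 92, 116, 123, 139, 191, 226]

Pooled cuts: [3, 8, 17, 22, 29, 35, 44, 53, 64, 75, 81, 92, 102, 116, 123, 133, 139, 157, 172, 182, 187, 191, 215, 221, 226, 235, 242, 253]

Fragment lengths:
  [0,3): 3 bp
  [3,8): 5 bp
  [8,17): 9 bp
  [17,22): 5 bp
  [22,29): 7 bp
  [29,35): 6 bp
  [35,44): 9 bp
  [44,53): 9 bp
  [53,64): 11 bp
  [64,75): 11 bp
  [75,81): 6 bp
  [81,92): 11 bp
  [92,102): 10 bp
  [102,116): 14 bp
  [116,123): 7 bp
  [123,133): 10 bp
  [133,139): 6 bp
  [139,157): 18 bp
  [157,172): 15 bp
  [172,182): 10 bp
  [182,187): 5 bp
  [187,191): 4 bp
  [191,215): 24 bp
  [215,221): 6 bp
  [221,226): 5 bp
  [226,235): 9 bp
  [235,242): 7 bp
  [242,253): 11 bp
  [253,263): 10 bp

[3,4,5,5,5,5,6,6,6,6,7,7,7,9,9,9,9,10,10,10,10,11,11,11,11,14,15,18,24]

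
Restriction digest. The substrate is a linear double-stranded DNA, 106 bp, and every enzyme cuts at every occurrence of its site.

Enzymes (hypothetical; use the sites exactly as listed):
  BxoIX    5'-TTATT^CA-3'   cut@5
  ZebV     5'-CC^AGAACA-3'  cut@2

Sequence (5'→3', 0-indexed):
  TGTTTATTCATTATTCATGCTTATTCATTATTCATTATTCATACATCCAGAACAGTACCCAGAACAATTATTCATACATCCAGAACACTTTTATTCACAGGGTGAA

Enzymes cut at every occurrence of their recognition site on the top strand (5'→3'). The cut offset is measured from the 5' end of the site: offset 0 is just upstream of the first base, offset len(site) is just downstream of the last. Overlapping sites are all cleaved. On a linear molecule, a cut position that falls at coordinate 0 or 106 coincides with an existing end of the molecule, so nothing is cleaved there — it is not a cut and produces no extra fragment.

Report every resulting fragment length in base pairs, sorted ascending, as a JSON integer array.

Scan for sites:
  BxoIX (TTATTCA, off=5): starts [3, 10, 20, 27, 34, 67, 90] → cuts [8, 15, 25, 32, 39, 72, 95]
  ZebV (CCAGAACA, off=2): starts [46, 58, 79] → cuts [48, 60, 81]

All cut coordinates (distinct, sorted): [8, 15, 25, 32, 39, 48, 60, 72, 81, 95]

Fragments:
  [0,8): 8 bp
  [8,15): 7 bp
  [15,25): 10 bp
  [25,32): 7 bp
  [32,39): 7 bp
  [39,48): 9 bp
  [48,60): 12 bp
  [60,72): 12 bp
  [72,81): 9 bp
  [81,95): 14 bp
  [95,106): 11 bp

[7,7,7,8,9,9,10,11,12,12,14]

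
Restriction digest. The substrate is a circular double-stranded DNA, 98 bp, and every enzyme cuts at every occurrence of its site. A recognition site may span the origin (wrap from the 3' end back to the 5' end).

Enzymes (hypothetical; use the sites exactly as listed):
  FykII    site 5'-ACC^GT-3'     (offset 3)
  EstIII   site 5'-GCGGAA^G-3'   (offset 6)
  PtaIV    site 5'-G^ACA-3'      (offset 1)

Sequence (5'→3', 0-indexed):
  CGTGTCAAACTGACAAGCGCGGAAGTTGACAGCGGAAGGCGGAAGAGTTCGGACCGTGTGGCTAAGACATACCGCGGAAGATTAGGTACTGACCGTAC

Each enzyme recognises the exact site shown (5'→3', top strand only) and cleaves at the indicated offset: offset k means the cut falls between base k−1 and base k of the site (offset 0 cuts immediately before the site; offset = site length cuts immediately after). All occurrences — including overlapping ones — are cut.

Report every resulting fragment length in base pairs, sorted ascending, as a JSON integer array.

Scan for sites:
  FykII ACCGT/3: at [52, 91, 96] ⇒ [1, 55, 94]
  EstIII GCGGAAG/6: at [18, 31, 38, 73] ⇒ [24, 37, 44, 79]
  PtaIV GACA/1: at [11, 27, 65] ⇒ [12, 28, 66]

Pooled cuts: [1, 12, 24, 28, 37, 44, 55, 66, 79, 94]

Fragments:
  1→12: 11 bp
  12→24: 12 bp
  24→28: 4 bp
  28→37: 9 bp
  37→44: 7 bp
  44→55: 11 bp
  55→66: 11 bp
  66→79: 13 bp
  79→94: 15 bp
  94→1 (wrap): 98-94+1 = 5 bp

[4,5,7,9,11,11,11,12,13,15]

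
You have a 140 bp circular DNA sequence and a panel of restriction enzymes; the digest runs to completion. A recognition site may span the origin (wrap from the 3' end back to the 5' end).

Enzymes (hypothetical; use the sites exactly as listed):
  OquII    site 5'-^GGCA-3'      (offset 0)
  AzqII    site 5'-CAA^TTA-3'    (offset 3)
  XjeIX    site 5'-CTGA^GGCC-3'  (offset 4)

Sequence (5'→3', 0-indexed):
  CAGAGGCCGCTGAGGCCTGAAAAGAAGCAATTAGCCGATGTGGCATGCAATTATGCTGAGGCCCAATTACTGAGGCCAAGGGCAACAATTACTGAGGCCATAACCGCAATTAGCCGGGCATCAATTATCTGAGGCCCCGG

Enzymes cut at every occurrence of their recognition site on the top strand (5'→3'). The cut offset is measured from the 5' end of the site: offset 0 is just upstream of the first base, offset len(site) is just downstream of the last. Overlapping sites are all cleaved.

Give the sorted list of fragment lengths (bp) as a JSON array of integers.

Per-enzyme occurrences:
  OquII (GGCA, off=0): starts [41, 80, 116, 138] → cuts [41, 80, 116, 138]
  AzqII (CAATTA, off=3): starts [27, 47, 63, 85, 106, 121] → cuts [30, 50, 66, 88, 109, 124]
  XjeIX (CTGAGGCC, off=4): starts [9, 55, 69, 91, 128] → cuts [13, 59, 73, 95, 132]

Pooled cuts: [13, 30, 41, 50, 59, 66, 73, 80, 88, 95, 109, 116, 124, 132, 138]

Fragments:
  13→30: 17 bp
  30→41: 11 bp
  41→50: 9 bp
  50→59: 9 bp
  59→66: 7 bp
  66→73: 7 bp
  73→80: 7 bp
  80→88: 8 bp
  88→95: 7 bp
  95→109: 14 bp
  109→116: 7 bp
  116→124: 8 bp
  124→132: 8 bp
  132→138: 6 bp
  138→13 (wrap): 140-138+13 = 15 bp

[6,7,7,7,7,7,8,8,8,9,9,11,14,15,17]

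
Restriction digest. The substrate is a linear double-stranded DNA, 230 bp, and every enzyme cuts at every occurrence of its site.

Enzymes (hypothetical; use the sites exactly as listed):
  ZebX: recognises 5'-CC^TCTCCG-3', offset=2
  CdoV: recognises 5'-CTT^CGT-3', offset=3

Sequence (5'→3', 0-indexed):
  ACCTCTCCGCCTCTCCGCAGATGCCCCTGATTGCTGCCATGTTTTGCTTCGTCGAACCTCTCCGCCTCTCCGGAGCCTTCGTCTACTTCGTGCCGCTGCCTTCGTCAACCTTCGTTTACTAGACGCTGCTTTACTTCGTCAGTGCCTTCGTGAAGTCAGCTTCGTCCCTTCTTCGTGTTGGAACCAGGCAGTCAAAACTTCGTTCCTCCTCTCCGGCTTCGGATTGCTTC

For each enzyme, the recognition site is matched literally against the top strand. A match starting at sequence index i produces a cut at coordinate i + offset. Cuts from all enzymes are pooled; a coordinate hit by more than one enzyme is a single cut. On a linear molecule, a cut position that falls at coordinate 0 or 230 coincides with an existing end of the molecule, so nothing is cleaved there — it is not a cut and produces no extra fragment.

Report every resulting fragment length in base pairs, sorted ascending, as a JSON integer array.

Site scan:
  ZebX CCTCTCCG/2: at [1, 9, 56, 64, 207] ⇒ [3, 11, 58, 66, 209]
  CdoV CTTCGT/3: at [46, 76, 85, 99, 109, 133, 145, 159, 170, 197] ⇒ [49, 79, 88, 102, 112, 136, 148, 162, 173, 200]

All cut coordinates (distinct, sorted): [3, 11, 49, 58, 66, 79, 88, 102, 112, 136, 148, 162, 173, 200, 209]

Fragments:
  [0,3): 3 bp
  [3,11): 8 bp
  [11,49): 38 bp
  [49,58): 9 bp
  [58,66): 8 bp
  [66,79): 13 bp
  [79,88): 9 bp
  [88,102): 14 bp
  [102,112): 10 bp
  [112,136): 24 bp
  [136,148): 12 bp
  [148,162): 14 bp
  [162,173): 11 bp
  [173,200): 27 bp
  [200,209): 9 bp
  [209,230): 21 bp

[3,8,8,9,9,9,10,11,12,13,14,14,21,24,27,38]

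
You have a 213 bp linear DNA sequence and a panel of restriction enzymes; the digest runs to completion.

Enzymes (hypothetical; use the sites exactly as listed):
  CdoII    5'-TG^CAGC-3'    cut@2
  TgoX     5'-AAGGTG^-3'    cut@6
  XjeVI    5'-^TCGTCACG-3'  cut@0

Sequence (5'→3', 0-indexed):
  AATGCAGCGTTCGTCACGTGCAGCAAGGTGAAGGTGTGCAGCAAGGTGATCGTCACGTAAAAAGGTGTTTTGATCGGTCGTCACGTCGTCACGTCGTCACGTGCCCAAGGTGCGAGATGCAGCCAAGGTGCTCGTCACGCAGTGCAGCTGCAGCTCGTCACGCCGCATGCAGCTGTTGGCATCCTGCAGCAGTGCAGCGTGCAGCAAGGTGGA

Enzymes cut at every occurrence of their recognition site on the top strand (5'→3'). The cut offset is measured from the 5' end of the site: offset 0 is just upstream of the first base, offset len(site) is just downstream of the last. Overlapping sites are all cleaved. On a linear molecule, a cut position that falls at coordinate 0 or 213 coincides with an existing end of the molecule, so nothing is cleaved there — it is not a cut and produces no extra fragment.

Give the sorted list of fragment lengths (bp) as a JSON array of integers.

Per-enzyme occurrences:
  CdoII TGCAGC/2: at [2, 18, 36, 117, 142, 148, 167, 184, 192, 199] ⇒ [4, 20, 38, 119, 144, 150, 169, 186, 194, 201]
  TgoX AAGGTG/6: at [24, 30, 42, 61, 106, 124, 205] ⇒ [30, 36, 48, 67, 112, 130, 211]
  XjeVI TCGTCACG/0: at [10, 49, 77, 85, 93, 131, 154] ⇒ [10, 49, 77, 85, 93, 131, 154]

All cut coordinates (distinct, sorted): [4, 10, 20, 30, 36, 38, 48, 49, 67, 77, 85, 93, 112, 119, 130, 131, 144, 150, 154, 169, 186, 194, 201, 211]

Fragments:
  [0,4): 4 bp
  [4,10): 6 bp
  [10,20): 10 bp
  [20,30): 10 bp
  [30,36): 6 bp
  [36,38): 2 bp
  [38,48): 10 bp
  [48,49): 1 bp
  [49,67): 18 bp
  [67,77): 10 bp
  [77,85): 8 bp
  [85,93): 8 bp
  [93,112): 19 bp
  [112,119): 7 bp
  [119,130): 11 bp
  [130,131): 1 bp
  [131,144): 13 bp
  [144,150): 6 bp
  [150,154): 4 bp
  [154,169): 15 bp
  [169,186): 17 bp
  [186,194): 8 bp
  [194,201): 7 bp
  [201,211): 10 bp
  [211,213): 2 bp

[1,1,2,2,4,4,6,6,6,7,7,8,8,8,10,10,10,10,10,11,13,15,17,18,19]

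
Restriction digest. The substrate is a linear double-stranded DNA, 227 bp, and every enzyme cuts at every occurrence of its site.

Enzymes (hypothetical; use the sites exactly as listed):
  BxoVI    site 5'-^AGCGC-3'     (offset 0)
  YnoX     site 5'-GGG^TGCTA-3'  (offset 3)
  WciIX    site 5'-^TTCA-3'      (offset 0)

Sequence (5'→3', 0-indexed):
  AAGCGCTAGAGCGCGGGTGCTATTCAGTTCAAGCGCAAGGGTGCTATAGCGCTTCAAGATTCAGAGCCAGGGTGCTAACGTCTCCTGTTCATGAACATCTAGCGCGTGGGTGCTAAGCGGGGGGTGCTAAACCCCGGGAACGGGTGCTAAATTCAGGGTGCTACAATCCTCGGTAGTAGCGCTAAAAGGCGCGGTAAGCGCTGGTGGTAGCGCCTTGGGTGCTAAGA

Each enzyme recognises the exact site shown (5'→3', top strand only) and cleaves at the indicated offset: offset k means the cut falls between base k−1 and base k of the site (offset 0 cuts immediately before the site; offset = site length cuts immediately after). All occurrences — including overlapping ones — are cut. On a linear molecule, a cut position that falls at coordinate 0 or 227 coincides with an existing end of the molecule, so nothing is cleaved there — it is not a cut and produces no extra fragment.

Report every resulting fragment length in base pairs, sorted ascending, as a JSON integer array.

Per-enzyme occurrences:
  BxoVI (AGCGC, off=0): starts [1, 9, 31, 47, 100, 177, 196, 208] → cuts [1, 9, 31, 47, 100, 177, 196, 208]
  YnoX (GGGTGCTA, off=3): starts [14, 38, 69, 107, 121, 141, 155, 216] → cuts [17, 41, 72, 110, 124, 144, 158, 219]
  WciIX (TTCA, off=0): starts [22, 27, 52, 59, 87, 151] → cuts [22, 27, 52, 59, 87, 151]

All cut coordinates (distinct, sorted): [1, 9, 17, 22, 27, 31, 41, 47, 52, 59, 72, 87, 100, 110, 124, 144, 151, 158, 177, 196, 208, 219]

Fragments:
  [0,1): 1 bp
  [1,9): 8 bp
  [9,17): 8 bp
  [17,22): 5 bp
  [22,27): 5 bp
  [27,31): 4 bp
  [31,41): 10 bp
  [41,47): 6 bp
  [47,52): 5 bp
  [52,59): 7 bp
  [59,72): 13 bp
  [72,87): 15 bp
  [87,100): 13 bp
  [100,110): 10 bp
  [110,124): 14 bp
  [124,144): 20 bp
  [144,151): 7 bp
  [151,158): 7 bp
  [158,177): 19 bp
  [177,196): 19 bp
  [196,208): 12 bp
  [208,219): 11 bp
  [219,227): 8 bp

[1,4,5,5,5,6,7,7,7,8,8,8,10,10,11,12,13,13,14,15,19,19,20]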